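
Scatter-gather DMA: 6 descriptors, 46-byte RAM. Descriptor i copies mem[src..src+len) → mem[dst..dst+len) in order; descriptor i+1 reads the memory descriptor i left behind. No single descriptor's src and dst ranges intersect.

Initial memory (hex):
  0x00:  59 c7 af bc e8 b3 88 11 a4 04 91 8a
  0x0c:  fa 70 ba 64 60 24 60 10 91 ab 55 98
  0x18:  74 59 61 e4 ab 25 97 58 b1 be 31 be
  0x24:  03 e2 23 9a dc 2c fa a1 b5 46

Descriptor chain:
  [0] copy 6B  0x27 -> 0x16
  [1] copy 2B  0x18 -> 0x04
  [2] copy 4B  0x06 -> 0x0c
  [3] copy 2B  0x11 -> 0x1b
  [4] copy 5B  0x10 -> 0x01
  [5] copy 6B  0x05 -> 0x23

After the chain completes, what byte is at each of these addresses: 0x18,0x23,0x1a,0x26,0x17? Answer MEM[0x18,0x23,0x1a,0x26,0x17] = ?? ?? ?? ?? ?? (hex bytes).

  after D0: wrote 6B at 0x16 = 9adc2cfaa1b5
  after D1: wrote 2B at 0x04 = 2cfa
  after D2: wrote 4B at 0x0c = 8811a404
  after D3: wrote 2B at 0x1b = 2460
  after D4: wrote 5B at 0x01 = 6024601091
  after D5: wrote 6B at 0x23 = 918811a40491
query mem[0x18]=0x2c, mem[0x23]=0x91, mem[0x1a]=0xa1, mem[0x26]=0xa4, mem[0x17]=0xdc

MEM[0x18,0x23,0x1a,0x26,0x17] = 2c 91 a1 a4 dc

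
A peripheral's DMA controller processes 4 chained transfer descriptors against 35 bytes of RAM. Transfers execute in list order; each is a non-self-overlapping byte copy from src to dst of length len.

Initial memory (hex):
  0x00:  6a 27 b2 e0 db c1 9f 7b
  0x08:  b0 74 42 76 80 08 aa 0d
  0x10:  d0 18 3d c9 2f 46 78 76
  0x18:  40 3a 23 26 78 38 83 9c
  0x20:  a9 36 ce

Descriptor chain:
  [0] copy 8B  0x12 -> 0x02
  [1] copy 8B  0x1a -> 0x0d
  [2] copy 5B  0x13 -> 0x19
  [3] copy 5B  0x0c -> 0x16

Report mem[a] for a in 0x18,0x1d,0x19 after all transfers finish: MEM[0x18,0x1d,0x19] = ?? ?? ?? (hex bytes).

MEM[0x18,0x1d,0x19] = 26 76 78

D0: mem[0x02..0x09] <- [3d c9 2f 46 78 76 40 3a]
D1: mem[0x0d..0x14] <- [23 26 78 38 83 9c a9 36]
D2: mem[0x19..0x1d] <- [a9 36 46 78 76]
D3: mem[0x16..0x1a] <- [80 23 26 78 38]
query mem[0x18]=0x26, mem[0x1d]=0x76, mem[0x19]=0x78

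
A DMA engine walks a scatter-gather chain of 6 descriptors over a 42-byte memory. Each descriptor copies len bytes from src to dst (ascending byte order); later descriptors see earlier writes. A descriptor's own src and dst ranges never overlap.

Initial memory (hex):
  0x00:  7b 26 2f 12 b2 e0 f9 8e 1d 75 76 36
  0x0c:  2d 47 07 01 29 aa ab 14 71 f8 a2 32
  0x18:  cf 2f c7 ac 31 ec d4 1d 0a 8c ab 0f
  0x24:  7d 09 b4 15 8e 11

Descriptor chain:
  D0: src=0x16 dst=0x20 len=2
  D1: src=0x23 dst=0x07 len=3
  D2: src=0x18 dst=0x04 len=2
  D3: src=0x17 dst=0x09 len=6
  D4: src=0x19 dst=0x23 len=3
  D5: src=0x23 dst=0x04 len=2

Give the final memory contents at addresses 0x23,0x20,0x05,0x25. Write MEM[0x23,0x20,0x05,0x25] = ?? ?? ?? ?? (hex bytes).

MEM[0x23,0x20,0x05,0x25] = 2f a2 c7 ac

#0 dst[0x20+2] := {0xa2,0x32}
#1 dst[0x07+3] := {0x0f,0x7d,0x09}
#2 dst[0x04+2] := {0xcf,0x2f}
#3 dst[0x09+6] := {0x32,0xcf,0x2f,0xc7,0xac,0x31}
#4 dst[0x23+3] := {0x2f,0xc7,0xac}
#5 dst[0x04+2] := {0x2f,0xc7}
query mem[0x23]=0x2f, mem[0x20]=0xa2, mem[0x05]=0xc7, mem[0x25]=0xac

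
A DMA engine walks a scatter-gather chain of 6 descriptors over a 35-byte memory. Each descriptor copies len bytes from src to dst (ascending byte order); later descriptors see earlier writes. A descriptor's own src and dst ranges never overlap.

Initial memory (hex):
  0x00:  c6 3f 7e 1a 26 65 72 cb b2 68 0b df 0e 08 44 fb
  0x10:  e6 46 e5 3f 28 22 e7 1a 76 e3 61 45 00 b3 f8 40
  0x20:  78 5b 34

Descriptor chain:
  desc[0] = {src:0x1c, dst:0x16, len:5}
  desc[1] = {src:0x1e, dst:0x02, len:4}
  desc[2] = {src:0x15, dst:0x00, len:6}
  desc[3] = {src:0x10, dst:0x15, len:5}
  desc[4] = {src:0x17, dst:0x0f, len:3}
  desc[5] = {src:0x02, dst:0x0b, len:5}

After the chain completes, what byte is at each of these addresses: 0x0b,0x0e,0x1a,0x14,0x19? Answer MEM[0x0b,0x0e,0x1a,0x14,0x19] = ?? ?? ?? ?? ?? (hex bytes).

MEM[0x0b,0x0e,0x1a,0x14,0x19] = b3 78 78 28 28

#0 dst[0x16+5] := {0x00,0xb3,0xf8,0x40,0x78}
#1 dst[0x02+4] := {0xf8,0x40,0x78,0x5b}
#2 dst[0x00+6] := {0x22,0x00,0xb3,0xf8,0x40,0x78}
#3 dst[0x15+5] := {0xe6,0x46,0xe5,0x3f,0x28}
#4 dst[0x0f+3] := {0xe5,0x3f,0x28}
#5 dst[0x0b+5] := {0xb3,0xf8,0x40,0x78,0x72}
query mem[0x0b]=0xb3, mem[0x0e]=0x78, mem[0x1a]=0x78, mem[0x14]=0x28, mem[0x19]=0x28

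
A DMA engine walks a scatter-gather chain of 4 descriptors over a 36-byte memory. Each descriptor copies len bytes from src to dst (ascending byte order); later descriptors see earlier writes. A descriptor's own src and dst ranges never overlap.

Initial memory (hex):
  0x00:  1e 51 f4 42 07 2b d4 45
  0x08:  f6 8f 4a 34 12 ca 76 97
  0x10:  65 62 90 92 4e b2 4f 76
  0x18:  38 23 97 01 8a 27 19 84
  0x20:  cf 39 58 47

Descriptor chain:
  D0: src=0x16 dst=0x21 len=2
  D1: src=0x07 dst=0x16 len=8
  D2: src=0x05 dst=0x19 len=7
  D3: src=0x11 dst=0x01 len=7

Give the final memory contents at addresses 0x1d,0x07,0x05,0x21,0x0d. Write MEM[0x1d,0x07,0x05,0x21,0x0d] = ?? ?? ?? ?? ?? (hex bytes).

D0: mem[0x21..0x22] <- [4f 76]
D1: mem[0x16..0x1d] <- [45 f6 8f 4a 34 12 ca 76]
D2: mem[0x19..0x1f] <- [2b d4 45 f6 8f 4a 34]
D3: mem[0x01..0x07] <- [62 90 92 4e b2 45 f6]
query mem[0x1d]=0x8f, mem[0x07]=0xf6, mem[0x05]=0xb2, mem[0x21]=0x4f, mem[0x0d]=0xca

MEM[0x1d,0x07,0x05,0x21,0x0d] = 8f f6 b2 4f ca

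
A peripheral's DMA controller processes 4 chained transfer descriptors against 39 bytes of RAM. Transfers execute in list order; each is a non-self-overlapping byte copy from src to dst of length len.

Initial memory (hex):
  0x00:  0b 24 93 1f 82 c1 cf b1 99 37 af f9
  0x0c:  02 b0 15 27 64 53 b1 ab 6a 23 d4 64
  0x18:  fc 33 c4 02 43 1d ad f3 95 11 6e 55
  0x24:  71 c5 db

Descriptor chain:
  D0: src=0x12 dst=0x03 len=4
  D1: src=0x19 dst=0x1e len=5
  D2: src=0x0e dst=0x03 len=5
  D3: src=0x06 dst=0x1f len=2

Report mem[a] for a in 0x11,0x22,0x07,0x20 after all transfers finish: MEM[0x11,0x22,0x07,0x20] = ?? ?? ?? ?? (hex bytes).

MEM[0x11,0x22,0x07,0x20] = 53 1d b1 b1

#0 dst[0x03+4] := {0xb1,0xab,0x6a,0x23}
#1 dst[0x1e+5] := {0x33,0xc4,0x02,0x43,0x1d}
#2 dst[0x03+5] := {0x15,0x27,0x64,0x53,0xb1}
#3 dst[0x1f+2] := {0x53,0xb1}
query mem[0x11]=0x53, mem[0x22]=0x1d, mem[0x07]=0xb1, mem[0x20]=0xb1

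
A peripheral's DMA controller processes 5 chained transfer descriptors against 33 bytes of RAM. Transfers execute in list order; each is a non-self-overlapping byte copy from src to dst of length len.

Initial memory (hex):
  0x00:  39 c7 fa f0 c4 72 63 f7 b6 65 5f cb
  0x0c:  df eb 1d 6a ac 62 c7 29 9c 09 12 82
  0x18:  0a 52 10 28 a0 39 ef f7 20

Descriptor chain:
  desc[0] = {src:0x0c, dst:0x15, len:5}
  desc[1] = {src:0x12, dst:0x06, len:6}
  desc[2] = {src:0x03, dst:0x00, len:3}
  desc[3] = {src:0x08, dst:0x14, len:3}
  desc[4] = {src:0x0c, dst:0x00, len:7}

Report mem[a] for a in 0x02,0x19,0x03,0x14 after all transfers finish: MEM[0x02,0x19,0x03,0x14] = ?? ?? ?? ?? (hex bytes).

MEM[0x02,0x19,0x03,0x14] = 1d ac 6a 9c

#0 dst[0x15+5] := {0xdf,0xeb,0x1d,0x6a,0xac}
#1 dst[0x06+6] := {0xc7,0x29,0x9c,0xdf,0xeb,0x1d}
#2 dst[0x00+3] := {0xf0,0xc4,0x72}
#3 dst[0x14+3] := {0x9c,0xdf,0xeb}
#4 dst[0x00+7] := {0xdf,0xeb,0x1d,0x6a,0xac,0x62,0xc7}
query mem[0x02]=0x1d, mem[0x19]=0xac, mem[0x03]=0x6a, mem[0x14]=0x9c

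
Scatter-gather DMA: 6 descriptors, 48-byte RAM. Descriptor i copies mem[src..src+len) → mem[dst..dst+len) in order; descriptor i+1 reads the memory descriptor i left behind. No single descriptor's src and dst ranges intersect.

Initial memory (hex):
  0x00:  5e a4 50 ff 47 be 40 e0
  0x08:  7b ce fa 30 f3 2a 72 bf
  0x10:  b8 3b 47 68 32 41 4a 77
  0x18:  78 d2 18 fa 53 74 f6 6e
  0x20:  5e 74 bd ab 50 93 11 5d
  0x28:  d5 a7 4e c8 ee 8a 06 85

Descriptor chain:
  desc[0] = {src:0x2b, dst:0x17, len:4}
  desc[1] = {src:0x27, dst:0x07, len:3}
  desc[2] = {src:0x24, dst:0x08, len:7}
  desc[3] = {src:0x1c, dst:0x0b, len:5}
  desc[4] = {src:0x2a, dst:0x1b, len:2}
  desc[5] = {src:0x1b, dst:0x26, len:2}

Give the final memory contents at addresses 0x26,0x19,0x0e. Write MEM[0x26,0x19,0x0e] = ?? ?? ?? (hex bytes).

MEM[0x26,0x19,0x0e] = 4e 8a 6e

D0: mem[0x17..0x1a] <- [c8 ee 8a 06]
D1: mem[0x07..0x09] <- [5d d5 a7]
D2: mem[0x08..0x0e] <- [50 93 11 5d d5 a7 4e]
D3: mem[0x0b..0x0f] <- [53 74 f6 6e 5e]
D4: mem[0x1b..0x1c] <- [4e c8]
D5: mem[0x26..0x27] <- [4e c8]
query mem[0x26]=0x4e, mem[0x19]=0x8a, mem[0x0e]=0x6e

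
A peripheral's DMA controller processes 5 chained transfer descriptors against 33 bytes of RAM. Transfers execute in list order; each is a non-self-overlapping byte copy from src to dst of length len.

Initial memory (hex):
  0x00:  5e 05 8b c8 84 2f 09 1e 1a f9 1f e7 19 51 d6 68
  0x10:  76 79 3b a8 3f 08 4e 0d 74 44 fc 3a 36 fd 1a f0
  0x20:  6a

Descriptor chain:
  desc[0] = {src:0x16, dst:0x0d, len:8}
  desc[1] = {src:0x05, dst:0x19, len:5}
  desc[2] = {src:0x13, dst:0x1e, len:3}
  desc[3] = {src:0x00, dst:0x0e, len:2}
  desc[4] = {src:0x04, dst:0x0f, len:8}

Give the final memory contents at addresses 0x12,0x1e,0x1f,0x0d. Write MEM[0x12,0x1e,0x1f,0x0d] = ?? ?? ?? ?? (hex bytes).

MEM[0x12,0x1e,0x1f,0x0d] = 1e 36 fd 4e

#0 dst[0x0d+8] := {0x4e,0x0d,0x74,0x44,0xfc,0x3a,0x36,0xfd}
#1 dst[0x19+5] := {0x2f,0x09,0x1e,0x1a,0xf9}
#2 dst[0x1e+3] := {0x36,0xfd,0x08}
#3 dst[0x0e+2] := {0x5e,0x05}
#4 dst[0x0f+8] := {0x84,0x2f,0x09,0x1e,0x1a,0xf9,0x1f,0xe7}
query mem[0x12]=0x1e, mem[0x1e]=0x36, mem[0x1f]=0xfd, mem[0x0d]=0x4e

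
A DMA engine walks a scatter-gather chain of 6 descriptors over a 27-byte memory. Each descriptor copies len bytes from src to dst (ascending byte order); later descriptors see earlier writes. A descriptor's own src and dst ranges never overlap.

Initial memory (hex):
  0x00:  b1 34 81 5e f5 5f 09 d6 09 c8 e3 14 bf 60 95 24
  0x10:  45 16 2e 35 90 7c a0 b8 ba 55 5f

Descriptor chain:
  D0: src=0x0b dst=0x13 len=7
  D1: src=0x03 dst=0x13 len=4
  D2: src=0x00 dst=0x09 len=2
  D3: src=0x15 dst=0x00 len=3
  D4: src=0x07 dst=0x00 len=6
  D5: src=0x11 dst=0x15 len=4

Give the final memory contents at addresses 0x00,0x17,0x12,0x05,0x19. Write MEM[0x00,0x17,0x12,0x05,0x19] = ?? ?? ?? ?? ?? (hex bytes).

D0: mem[0x13..0x19] <- [14 bf 60 95 24 45 16]
D1: mem[0x13..0x16] <- [5e f5 5f 09]
D2: mem[0x09..0x0a] <- [b1 34]
D3: mem[0x00..0x02] <- [5f 09 24]
D4: mem[0x00..0x05] <- [d6 09 b1 34 14 bf]
D5: mem[0x15..0x18] <- [16 2e 5e f5]
query mem[0x00]=0xd6, mem[0x17]=0x5e, mem[0x12]=0x2e, mem[0x05]=0xbf, mem[0x19]=0x16

MEM[0x00,0x17,0x12,0x05,0x19] = d6 5e 2e bf 16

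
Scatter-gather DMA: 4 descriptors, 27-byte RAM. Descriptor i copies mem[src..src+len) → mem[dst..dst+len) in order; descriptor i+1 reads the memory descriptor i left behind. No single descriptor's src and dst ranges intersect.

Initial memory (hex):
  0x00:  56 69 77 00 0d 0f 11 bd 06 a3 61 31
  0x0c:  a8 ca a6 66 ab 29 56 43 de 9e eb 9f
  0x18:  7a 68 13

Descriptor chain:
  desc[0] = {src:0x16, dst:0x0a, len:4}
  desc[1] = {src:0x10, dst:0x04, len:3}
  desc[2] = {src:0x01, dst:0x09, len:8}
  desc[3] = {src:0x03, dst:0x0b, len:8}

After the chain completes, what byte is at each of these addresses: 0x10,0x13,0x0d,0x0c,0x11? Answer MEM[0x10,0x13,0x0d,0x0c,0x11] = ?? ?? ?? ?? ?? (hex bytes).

  after D0: wrote 4B at 0x0a = eb9f7a68
  after D1: wrote 3B at 0x04 = ab2956
  after D2: wrote 8B at 0x09 = 697700ab2956bd06
  after D3: wrote 8B at 0x0b = 00ab2956bd066977
query mem[0x10]=0x06, mem[0x13]=0x43, mem[0x0d]=0x29, mem[0x0c]=0xab, mem[0x11]=0x69

MEM[0x10,0x13,0x0d,0x0c,0x11] = 06 43 29 ab 69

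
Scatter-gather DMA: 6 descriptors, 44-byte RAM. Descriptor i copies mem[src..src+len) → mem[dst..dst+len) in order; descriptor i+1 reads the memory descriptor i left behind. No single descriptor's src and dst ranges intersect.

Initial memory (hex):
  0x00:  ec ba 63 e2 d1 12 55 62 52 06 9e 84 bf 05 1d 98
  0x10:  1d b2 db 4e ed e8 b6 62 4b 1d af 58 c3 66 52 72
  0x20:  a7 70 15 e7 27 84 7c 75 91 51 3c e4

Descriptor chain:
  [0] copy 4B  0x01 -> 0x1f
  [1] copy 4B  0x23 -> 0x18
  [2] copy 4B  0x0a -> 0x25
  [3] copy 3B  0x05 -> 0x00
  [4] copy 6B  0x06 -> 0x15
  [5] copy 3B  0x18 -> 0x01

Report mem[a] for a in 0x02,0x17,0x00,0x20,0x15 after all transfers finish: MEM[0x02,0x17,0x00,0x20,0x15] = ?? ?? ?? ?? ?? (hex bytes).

MEM[0x02,0x17,0x00,0x20,0x15] = 9e 52 12 63 55

[0] 0x01->0x1f len=4 : ba 63 e2 d1
[1] 0x23->0x18 len=4 : e7 27 84 7c
[2] 0x0a->0x25 len=4 : 9e 84 bf 05
[3] 0x05->0x00 len=3 : 12 55 62
[4] 0x06->0x15 len=6 : 55 62 52 06 9e 84
[5] 0x18->0x01 len=3 : 06 9e 84
query mem[0x02]=0x9e, mem[0x17]=0x52, mem[0x00]=0x12, mem[0x20]=0x63, mem[0x15]=0x55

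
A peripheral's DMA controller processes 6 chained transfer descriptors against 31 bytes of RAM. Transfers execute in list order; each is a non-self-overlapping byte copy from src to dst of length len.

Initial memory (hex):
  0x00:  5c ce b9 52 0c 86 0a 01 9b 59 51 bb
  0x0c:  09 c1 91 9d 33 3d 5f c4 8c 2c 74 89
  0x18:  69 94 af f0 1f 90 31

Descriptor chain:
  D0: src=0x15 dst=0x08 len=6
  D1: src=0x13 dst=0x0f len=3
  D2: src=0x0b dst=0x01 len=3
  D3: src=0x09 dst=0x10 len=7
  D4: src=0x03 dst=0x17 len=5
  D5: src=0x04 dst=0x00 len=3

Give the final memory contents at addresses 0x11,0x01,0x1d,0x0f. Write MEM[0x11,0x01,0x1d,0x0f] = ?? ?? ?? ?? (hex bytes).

D0: mem[0x08..0x0d] <- [2c 74 89 69 94 af]
D1: mem[0x0f..0x11] <- [c4 8c 2c]
D2: mem[0x01..0x03] <- [69 94 af]
D3: mem[0x10..0x16] <- [74 89 69 94 af 91 c4]
D4: mem[0x17..0x1b] <- [af 0c 86 0a 01]
D5: mem[0x00..0x02] <- [0c 86 0a]
query mem[0x11]=0x89, mem[0x01]=0x86, mem[0x1d]=0x90, mem[0x0f]=0xc4

MEM[0x11,0x01,0x1d,0x0f] = 89 86 90 c4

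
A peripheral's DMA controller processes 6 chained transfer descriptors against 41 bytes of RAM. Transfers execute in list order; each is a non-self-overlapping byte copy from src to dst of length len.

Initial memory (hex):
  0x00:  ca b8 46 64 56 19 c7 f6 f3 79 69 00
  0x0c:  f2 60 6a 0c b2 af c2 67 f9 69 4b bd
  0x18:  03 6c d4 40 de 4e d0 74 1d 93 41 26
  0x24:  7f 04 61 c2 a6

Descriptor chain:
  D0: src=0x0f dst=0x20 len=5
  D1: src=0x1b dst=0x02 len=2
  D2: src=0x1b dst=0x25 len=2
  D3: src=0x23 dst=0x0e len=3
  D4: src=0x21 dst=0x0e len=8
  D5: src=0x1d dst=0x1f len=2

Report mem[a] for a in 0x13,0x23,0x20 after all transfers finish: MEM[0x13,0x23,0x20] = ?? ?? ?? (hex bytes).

MEM[0x13,0x23,0x20] = de c2 d0

D0: mem[0x20..0x24] <- [0c b2 af c2 67]
D1: mem[0x02..0x03] <- [40 de]
D2: mem[0x25..0x26] <- [40 de]
D3: mem[0x0e..0x10] <- [c2 67 40]
D4: mem[0x0e..0x15] <- [b2 af c2 67 40 de c2 a6]
D5: mem[0x1f..0x20] <- [4e d0]
query mem[0x13]=0xde, mem[0x23]=0xc2, mem[0x20]=0xd0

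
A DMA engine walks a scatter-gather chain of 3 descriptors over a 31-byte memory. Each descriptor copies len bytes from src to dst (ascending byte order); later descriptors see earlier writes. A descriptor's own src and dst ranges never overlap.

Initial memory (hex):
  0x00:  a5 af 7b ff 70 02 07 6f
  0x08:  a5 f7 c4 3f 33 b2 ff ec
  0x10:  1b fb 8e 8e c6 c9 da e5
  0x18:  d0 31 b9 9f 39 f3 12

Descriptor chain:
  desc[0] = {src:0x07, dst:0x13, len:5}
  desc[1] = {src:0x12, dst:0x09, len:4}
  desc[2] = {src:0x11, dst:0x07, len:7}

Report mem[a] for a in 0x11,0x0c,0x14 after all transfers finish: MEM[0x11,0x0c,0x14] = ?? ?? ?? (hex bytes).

MEM[0x11,0x0c,0x14] = fb c4 a5

[0] 0x07->0x13 len=5 : 6f a5 f7 c4 3f
[1] 0x12->0x09 len=4 : 8e 6f a5 f7
[2] 0x11->0x07 len=7 : fb 8e 6f a5 f7 c4 3f
query mem[0x11]=0xfb, mem[0x0c]=0xc4, mem[0x14]=0xa5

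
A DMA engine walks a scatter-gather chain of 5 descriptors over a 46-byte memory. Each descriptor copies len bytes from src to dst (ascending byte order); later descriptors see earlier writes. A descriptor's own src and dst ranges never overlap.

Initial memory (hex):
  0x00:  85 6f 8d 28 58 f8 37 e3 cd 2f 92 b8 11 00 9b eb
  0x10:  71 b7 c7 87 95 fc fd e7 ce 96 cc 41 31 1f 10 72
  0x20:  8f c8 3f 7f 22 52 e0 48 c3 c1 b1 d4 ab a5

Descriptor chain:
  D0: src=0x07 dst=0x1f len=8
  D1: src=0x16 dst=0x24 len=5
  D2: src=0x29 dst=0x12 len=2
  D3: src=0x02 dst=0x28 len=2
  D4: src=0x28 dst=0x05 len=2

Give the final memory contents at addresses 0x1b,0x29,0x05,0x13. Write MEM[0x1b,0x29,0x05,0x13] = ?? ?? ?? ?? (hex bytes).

[0] 0x07->0x1f len=8 : e3 cd 2f 92 b8 11 00 9b
[1] 0x16->0x24 len=5 : fd e7 ce 96 cc
[2] 0x29->0x12 len=2 : c1 b1
[3] 0x02->0x28 len=2 : 8d 28
[4] 0x28->0x05 len=2 : 8d 28
query mem[0x1b]=0x41, mem[0x29]=0x28, mem[0x05]=0x8d, mem[0x13]=0xb1

MEM[0x1b,0x29,0x05,0x13] = 41 28 8d b1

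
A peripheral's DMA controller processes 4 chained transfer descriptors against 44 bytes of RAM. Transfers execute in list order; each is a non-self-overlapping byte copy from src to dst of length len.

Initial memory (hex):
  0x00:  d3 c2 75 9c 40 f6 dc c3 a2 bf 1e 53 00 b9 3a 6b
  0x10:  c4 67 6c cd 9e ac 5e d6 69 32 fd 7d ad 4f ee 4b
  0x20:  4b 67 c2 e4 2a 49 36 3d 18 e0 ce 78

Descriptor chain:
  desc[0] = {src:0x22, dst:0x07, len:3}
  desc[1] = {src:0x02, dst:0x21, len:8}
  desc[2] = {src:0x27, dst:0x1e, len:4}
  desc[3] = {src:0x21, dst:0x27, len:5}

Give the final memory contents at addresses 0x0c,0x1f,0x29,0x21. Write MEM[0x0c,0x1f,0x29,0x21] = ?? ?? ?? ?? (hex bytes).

#0 dst[0x07+3] := {0xc2,0xe4,0x2a}
#1 dst[0x21+8] := {0x75,0x9c,0x40,0xf6,0xdc,0xc2,0xe4,0x2a}
#2 dst[0x1e+4] := {0xe4,0x2a,0xe0,0xce}
#3 dst[0x27+5] := {0xce,0x9c,0x40,0xf6,0xdc}
query mem[0x0c]=0x00, mem[0x1f]=0x2a, mem[0x29]=0x40, mem[0x21]=0xce

MEM[0x0c,0x1f,0x29,0x21] = 00 2a 40 ce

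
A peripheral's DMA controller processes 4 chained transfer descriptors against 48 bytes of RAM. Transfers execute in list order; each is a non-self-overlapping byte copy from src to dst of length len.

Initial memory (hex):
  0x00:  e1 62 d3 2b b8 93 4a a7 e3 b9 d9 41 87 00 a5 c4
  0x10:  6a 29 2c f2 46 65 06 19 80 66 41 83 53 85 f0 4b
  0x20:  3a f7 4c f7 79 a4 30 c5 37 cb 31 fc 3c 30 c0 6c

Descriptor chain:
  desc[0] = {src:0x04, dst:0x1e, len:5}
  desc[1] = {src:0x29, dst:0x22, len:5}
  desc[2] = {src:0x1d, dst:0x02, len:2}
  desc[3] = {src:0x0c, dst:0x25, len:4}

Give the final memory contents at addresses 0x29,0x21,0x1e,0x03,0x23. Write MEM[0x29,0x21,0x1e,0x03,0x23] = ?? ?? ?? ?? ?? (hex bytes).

D0: mem[0x1e..0x22] <- [b8 93 4a a7 e3]
D1: mem[0x22..0x26] <- [cb 31 fc 3c 30]
D2: mem[0x02..0x03] <- [85 b8]
D3: mem[0x25..0x28] <- [87 00 a5 c4]
query mem[0x29]=0xcb, mem[0x21]=0xa7, mem[0x1e]=0xb8, mem[0x03]=0xb8, mem[0x23]=0x31

MEM[0x29,0x21,0x1e,0x03,0x23] = cb a7 b8 b8 31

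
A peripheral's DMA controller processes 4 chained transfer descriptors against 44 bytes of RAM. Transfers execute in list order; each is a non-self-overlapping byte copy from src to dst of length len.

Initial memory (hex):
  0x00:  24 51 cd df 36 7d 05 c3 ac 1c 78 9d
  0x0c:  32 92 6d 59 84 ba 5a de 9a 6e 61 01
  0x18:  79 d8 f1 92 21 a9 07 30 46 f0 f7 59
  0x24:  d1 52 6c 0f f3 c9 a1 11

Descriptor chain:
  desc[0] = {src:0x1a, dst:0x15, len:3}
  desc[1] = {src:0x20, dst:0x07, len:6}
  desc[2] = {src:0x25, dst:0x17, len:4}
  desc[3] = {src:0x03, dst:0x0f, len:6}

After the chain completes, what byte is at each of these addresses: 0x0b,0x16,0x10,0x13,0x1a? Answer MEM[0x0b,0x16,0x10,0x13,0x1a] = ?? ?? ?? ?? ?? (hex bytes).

MEM[0x0b,0x16,0x10,0x13,0x1a] = d1 92 36 46 f3

#0 dst[0x15+3] := {0xf1,0x92,0x21}
#1 dst[0x07+6] := {0x46,0xf0,0xf7,0x59,0xd1,0x52}
#2 dst[0x17+4] := {0x52,0x6c,0x0f,0xf3}
#3 dst[0x0f+6] := {0xdf,0x36,0x7d,0x05,0x46,0xf0}
query mem[0x0b]=0xd1, mem[0x16]=0x92, mem[0x10]=0x36, mem[0x13]=0x46, mem[0x1a]=0xf3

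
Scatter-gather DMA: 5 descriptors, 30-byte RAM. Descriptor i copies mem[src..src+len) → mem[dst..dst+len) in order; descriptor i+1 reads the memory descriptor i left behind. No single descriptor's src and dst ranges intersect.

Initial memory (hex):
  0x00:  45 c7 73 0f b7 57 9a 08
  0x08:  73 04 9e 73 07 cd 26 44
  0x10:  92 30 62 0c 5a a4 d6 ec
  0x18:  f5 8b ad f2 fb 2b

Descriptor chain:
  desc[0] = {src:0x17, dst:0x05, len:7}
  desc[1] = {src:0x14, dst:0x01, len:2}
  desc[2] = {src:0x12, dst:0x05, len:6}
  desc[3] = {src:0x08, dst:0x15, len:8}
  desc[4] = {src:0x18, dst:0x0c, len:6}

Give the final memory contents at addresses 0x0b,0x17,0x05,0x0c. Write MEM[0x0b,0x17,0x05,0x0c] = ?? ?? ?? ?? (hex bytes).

#0 dst[0x05+7] := {0xec,0xf5,0x8b,0xad,0xf2,0xfb,0x2b}
#1 dst[0x01+2] := {0x5a,0xa4}
#2 dst[0x05+6] := {0x62,0x0c,0x5a,0xa4,0xd6,0xec}
#3 dst[0x15+8] := {0xa4,0xd6,0xec,0x2b,0x07,0xcd,0x26,0x44}
#4 dst[0x0c+6] := {0x2b,0x07,0xcd,0x26,0x44,0x2b}
query mem[0x0b]=0x2b, mem[0x17]=0xec, mem[0x05]=0x62, mem[0x0c]=0x2b

MEM[0x0b,0x17,0x05,0x0c] = 2b ec 62 2b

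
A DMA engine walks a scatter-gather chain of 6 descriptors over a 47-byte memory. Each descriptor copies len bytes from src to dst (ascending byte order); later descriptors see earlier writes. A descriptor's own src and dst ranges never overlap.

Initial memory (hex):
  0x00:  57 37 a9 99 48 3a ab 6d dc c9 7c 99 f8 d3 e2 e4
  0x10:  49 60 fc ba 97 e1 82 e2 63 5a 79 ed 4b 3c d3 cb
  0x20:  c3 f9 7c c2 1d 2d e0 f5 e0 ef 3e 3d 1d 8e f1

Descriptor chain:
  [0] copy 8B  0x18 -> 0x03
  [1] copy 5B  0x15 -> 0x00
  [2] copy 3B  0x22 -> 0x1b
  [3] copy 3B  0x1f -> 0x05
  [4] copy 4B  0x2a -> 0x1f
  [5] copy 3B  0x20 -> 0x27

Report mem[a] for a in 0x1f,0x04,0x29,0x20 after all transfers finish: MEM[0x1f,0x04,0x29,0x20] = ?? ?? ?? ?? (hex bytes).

MEM[0x1f,0x04,0x29,0x20] = 3e 5a 8e 3d

  after D0: wrote 8B at 0x03 = 635a79ed4b3cd3cb
  after D1: wrote 5B at 0x00 = e182e2635a
  after D2: wrote 3B at 0x1b = 7cc21d
  after D3: wrote 3B at 0x05 = cbc3f9
  after D4: wrote 4B at 0x1f = 3e3d1d8e
  after D5: wrote 3B at 0x27 = 3d1d8e
query mem[0x1f]=0x3e, mem[0x04]=0x5a, mem[0x29]=0x8e, mem[0x20]=0x3d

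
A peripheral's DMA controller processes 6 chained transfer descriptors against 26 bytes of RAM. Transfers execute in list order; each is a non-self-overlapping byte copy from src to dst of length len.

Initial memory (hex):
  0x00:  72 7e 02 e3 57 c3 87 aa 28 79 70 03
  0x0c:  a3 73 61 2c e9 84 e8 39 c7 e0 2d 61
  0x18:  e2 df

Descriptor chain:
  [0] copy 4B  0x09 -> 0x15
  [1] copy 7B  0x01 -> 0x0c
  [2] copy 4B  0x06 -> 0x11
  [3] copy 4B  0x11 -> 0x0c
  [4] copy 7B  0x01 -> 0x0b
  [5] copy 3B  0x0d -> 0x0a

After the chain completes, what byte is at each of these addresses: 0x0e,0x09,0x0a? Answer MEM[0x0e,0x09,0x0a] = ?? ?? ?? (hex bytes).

MEM[0x0e,0x09,0x0a] = 57 79 e3

[0] 0x09->0x15 len=4 : 79 70 03 a3
[1] 0x01->0x0c len=7 : 7e 02 e3 57 c3 87 aa
[2] 0x06->0x11 len=4 : 87 aa 28 79
[3] 0x11->0x0c len=4 : 87 aa 28 79
[4] 0x01->0x0b len=7 : 7e 02 e3 57 c3 87 aa
[5] 0x0d->0x0a len=3 : e3 57 c3
query mem[0x0e]=0x57, mem[0x09]=0x79, mem[0x0a]=0xe3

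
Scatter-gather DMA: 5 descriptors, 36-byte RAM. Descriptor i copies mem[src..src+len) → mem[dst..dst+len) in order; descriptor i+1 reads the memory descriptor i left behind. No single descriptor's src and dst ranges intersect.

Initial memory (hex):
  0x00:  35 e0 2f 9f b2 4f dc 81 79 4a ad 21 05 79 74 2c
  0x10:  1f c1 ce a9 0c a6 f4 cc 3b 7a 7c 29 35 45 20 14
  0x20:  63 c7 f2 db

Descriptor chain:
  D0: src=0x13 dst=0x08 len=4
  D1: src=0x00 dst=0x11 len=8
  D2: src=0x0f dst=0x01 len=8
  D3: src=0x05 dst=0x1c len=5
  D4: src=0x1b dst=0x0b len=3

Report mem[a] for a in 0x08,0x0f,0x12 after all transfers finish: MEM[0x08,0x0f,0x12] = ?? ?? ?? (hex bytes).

MEM[0x08,0x0f,0x12] = 4f 2c e0

D0: mem[0x08..0x0b] <- [a9 0c a6 f4]
D1: mem[0x11..0x18] <- [35 e0 2f 9f b2 4f dc 81]
D2: mem[0x01..0x08] <- [2c 1f 35 e0 2f 9f b2 4f]
D3: mem[0x1c..0x20] <- [2f 9f b2 4f 0c]
D4: mem[0x0b..0x0d] <- [29 2f 9f]
query mem[0x08]=0x4f, mem[0x0f]=0x2c, mem[0x12]=0xe0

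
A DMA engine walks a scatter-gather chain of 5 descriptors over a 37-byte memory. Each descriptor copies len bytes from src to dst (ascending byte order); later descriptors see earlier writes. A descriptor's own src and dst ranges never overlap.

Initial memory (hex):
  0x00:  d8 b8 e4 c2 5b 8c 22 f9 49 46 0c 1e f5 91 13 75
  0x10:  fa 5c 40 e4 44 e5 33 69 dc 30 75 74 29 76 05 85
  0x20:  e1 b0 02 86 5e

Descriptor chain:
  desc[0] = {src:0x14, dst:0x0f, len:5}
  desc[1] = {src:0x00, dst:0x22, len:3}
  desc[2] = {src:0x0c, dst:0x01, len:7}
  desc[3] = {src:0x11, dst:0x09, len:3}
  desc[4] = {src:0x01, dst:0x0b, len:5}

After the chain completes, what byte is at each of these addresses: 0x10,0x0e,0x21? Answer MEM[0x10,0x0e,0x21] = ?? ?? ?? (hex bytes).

#0 dst[0x0f+5] := {0x44,0xe5,0x33,0x69,0xdc}
#1 dst[0x22+3] := {0xd8,0xb8,0xe4}
#2 dst[0x01+7] := {0xf5,0x91,0x13,0x44,0xe5,0x33,0x69}
#3 dst[0x09+3] := {0x33,0x69,0xdc}
#4 dst[0x0b+5] := {0xf5,0x91,0x13,0x44,0xe5}
query mem[0x10]=0xe5, mem[0x0e]=0x44, mem[0x21]=0xb0

MEM[0x10,0x0e,0x21] = e5 44 b0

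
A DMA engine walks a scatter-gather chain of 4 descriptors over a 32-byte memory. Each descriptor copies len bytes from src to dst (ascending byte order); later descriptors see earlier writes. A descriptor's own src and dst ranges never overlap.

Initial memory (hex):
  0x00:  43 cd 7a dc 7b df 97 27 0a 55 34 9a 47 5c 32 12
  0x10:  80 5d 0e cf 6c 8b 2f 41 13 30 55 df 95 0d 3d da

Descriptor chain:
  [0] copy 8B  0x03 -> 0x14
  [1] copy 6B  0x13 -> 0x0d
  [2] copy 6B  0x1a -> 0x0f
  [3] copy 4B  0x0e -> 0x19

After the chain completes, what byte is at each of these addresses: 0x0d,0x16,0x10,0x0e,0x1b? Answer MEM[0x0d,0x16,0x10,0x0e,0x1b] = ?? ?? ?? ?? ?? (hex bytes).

MEM[0x0d,0x16,0x10,0x0e,0x1b] = cf df 34 dc 34

D0: mem[0x14..0x1b] <- [dc 7b df 97 27 0a 55 34]
D1: mem[0x0d..0x12] <- [cf dc 7b df 97 27]
D2: mem[0x0f..0x14] <- [55 34 95 0d 3d da]
D3: mem[0x19..0x1c] <- [dc 55 34 95]
query mem[0x0d]=0xcf, mem[0x16]=0xdf, mem[0x10]=0x34, mem[0x0e]=0xdc, mem[0x1b]=0x34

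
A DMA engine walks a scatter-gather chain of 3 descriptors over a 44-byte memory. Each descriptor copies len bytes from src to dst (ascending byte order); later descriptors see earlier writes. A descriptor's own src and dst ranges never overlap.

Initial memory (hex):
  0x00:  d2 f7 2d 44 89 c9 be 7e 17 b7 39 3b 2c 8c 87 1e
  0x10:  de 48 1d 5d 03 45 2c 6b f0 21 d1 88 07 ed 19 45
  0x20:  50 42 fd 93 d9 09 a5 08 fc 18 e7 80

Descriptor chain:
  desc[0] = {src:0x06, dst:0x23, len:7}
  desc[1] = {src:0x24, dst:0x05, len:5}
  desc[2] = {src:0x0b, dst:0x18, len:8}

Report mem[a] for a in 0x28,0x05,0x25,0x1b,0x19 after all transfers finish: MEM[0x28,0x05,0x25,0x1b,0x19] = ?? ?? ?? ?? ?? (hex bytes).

MEM[0x28,0x05,0x25,0x1b,0x19] = 3b 7e 17 87 2c

D0: mem[0x23..0x29] <- [be 7e 17 b7 39 3b 2c]
D1: mem[0x05..0x09] <- [7e 17 b7 39 3b]
D2: mem[0x18..0x1f] <- [3b 2c 8c 87 1e de 48 1d]
query mem[0x28]=0x3b, mem[0x05]=0x7e, mem[0x25]=0x17, mem[0x1b]=0x87, mem[0x19]=0x2c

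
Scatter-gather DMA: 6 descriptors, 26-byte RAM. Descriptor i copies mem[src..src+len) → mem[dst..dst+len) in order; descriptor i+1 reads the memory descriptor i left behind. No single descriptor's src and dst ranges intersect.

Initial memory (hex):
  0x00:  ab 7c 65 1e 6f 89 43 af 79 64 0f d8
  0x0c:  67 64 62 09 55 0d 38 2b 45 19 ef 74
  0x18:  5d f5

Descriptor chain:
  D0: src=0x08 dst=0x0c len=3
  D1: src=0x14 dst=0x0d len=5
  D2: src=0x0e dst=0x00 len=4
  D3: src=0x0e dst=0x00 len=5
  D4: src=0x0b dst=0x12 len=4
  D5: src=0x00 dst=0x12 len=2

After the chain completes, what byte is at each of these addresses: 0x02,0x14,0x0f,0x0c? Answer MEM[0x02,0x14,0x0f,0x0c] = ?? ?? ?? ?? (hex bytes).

D0: mem[0x0c..0x0e] <- [79 64 0f]
D1: mem[0x0d..0x11] <- [45 19 ef 74 5d]
D2: mem[0x00..0x03] <- [19 ef 74 5d]
D3: mem[0x00..0x04] <- [19 ef 74 5d 38]
D4: mem[0x12..0x15] <- [d8 79 45 19]
D5: mem[0x12..0x13] <- [19 ef]
query mem[0x02]=0x74, mem[0x14]=0x45, mem[0x0f]=0xef, mem[0x0c]=0x79

MEM[0x02,0x14,0x0f,0x0c] = 74 45 ef 79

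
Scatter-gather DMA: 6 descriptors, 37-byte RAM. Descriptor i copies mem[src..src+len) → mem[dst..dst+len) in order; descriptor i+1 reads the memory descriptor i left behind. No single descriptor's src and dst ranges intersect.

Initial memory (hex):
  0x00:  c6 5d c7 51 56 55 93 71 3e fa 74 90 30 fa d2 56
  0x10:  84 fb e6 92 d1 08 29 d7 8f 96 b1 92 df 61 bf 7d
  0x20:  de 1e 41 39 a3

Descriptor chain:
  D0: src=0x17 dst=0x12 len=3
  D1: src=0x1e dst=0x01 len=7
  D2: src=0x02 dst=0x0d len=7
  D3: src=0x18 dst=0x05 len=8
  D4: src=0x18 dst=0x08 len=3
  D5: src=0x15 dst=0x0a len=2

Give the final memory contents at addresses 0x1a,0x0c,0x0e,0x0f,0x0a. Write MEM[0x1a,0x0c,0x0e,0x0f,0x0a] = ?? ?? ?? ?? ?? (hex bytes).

MEM[0x1a,0x0c,0x0e,0x0f,0x0a] = b1 7d de 1e 08

[0] 0x17->0x12 len=3 : d7 8f 96
[1] 0x1e->0x01 len=7 : bf 7d de 1e 41 39 a3
[2] 0x02->0x0d len=7 : 7d de 1e 41 39 a3 3e
[3] 0x18->0x05 len=8 : 8f 96 b1 92 df 61 bf 7d
[4] 0x18->0x08 len=3 : 8f 96 b1
[5] 0x15->0x0a len=2 : 08 29
query mem[0x1a]=0xb1, mem[0x0c]=0x7d, mem[0x0e]=0xde, mem[0x0f]=0x1e, mem[0x0a]=0x08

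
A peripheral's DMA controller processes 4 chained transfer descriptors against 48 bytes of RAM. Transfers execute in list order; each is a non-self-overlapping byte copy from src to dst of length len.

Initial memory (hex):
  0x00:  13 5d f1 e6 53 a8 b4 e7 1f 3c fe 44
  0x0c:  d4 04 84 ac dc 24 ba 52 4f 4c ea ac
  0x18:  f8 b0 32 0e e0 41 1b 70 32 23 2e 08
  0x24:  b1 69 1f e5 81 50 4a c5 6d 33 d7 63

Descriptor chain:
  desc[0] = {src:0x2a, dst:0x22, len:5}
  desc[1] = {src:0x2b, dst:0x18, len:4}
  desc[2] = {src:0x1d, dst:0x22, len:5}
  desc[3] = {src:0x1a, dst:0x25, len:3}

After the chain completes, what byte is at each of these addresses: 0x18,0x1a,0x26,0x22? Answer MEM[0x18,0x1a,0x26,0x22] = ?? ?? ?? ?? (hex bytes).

MEM[0x18,0x1a,0x26,0x22] = c5 33 d7 41

  after D0: wrote 5B at 0x22 = 4ac56d33d7
  after D1: wrote 4B at 0x18 = c56d33d7
  after D2: wrote 5B at 0x22 = 411b703223
  after D3: wrote 3B at 0x25 = 33d7e0
query mem[0x18]=0xc5, mem[0x1a]=0x33, mem[0x26]=0xd7, mem[0x22]=0x41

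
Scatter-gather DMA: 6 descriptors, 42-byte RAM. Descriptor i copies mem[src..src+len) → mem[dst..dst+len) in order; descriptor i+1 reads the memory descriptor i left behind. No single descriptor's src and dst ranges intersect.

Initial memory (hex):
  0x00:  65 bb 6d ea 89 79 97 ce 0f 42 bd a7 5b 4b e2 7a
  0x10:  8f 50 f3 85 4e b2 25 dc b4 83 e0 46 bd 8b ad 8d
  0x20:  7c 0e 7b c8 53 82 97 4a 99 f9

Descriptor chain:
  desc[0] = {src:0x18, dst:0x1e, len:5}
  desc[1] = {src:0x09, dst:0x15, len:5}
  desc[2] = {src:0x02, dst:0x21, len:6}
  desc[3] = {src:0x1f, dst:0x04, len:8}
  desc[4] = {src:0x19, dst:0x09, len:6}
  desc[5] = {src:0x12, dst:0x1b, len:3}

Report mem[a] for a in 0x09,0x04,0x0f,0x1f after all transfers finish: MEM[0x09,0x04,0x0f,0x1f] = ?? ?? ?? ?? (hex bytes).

#0 dst[0x1e+5] := {0xb4,0x83,0xe0,0x46,0xbd}
#1 dst[0x15+5] := {0x42,0xbd,0xa7,0x5b,0x4b}
#2 dst[0x21+6] := {0x6d,0xea,0x89,0x79,0x97,0xce}
#3 dst[0x04+8] := {0x83,0xe0,0x6d,0xea,0x89,0x79,0x97,0xce}
#4 dst[0x09+6] := {0x4b,0xe0,0x46,0xbd,0x8b,0xb4}
#5 dst[0x1b+3] := {0xf3,0x85,0x4e}
query mem[0x09]=0x4b, mem[0x04]=0x83, mem[0x0f]=0x7a, mem[0x1f]=0x83

MEM[0x09,0x04,0x0f,0x1f] = 4b 83 7a 83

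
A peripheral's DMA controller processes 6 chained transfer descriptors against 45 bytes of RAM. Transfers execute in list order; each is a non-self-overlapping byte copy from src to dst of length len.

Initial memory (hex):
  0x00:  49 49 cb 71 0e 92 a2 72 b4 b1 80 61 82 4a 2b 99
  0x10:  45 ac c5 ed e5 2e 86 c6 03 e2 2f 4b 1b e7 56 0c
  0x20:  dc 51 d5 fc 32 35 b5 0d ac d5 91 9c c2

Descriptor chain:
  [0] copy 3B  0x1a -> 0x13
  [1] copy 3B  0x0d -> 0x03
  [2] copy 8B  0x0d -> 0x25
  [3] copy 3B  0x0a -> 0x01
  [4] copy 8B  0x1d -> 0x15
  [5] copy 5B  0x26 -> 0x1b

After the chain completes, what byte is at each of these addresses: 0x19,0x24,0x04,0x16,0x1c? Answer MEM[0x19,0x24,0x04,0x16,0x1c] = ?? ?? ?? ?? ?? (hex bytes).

  after D0: wrote 3B at 0x13 = 2f4b1b
  after D1: wrote 3B at 0x03 = 4a2b99
  after D2: wrote 8B at 0x25 = 4a2b9945acc52f4b
  after D3: wrote 3B at 0x01 = 806182
  after D4: wrote 8B at 0x15 = e7560cdc51d5fc32
  after D5: wrote 5B at 0x1b = 2b9945acc5
query mem[0x19]=0x51, mem[0x24]=0x32, mem[0x04]=0x2b, mem[0x16]=0x56, mem[0x1c]=0x99

MEM[0x19,0x24,0x04,0x16,0x1c] = 51 32 2b 56 99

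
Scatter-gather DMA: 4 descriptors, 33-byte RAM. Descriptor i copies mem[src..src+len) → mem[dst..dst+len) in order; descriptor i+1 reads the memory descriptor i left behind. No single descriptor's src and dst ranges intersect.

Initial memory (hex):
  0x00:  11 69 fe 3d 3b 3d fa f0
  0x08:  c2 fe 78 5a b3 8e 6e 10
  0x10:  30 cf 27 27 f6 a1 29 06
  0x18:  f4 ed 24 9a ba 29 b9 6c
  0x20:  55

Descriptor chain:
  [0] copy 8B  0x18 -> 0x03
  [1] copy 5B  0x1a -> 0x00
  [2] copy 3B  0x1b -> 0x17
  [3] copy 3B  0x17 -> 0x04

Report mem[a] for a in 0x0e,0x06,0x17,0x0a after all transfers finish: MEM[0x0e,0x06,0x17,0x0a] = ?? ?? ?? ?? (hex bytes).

MEM[0x0e,0x06,0x17,0x0a] = 6e 29 9a 6c

D0: mem[0x03..0x0a] <- [f4 ed 24 9a ba 29 b9 6c]
D1: mem[0x00..0x04] <- [24 9a ba 29 b9]
D2: mem[0x17..0x19] <- [9a ba 29]
D3: mem[0x04..0x06] <- [9a ba 29]
query mem[0x0e]=0x6e, mem[0x06]=0x29, mem[0x17]=0x9a, mem[0x0a]=0x6c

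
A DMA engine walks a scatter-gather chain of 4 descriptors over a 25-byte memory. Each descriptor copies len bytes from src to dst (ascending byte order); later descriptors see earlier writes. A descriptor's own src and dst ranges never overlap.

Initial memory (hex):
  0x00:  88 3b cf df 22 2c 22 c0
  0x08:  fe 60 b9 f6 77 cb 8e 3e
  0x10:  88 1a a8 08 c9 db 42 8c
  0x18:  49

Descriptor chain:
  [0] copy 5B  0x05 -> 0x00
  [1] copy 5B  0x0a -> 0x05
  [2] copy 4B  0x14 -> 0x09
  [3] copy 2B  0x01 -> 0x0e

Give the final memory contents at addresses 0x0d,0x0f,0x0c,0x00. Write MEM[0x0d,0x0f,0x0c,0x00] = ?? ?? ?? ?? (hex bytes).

  after D0: wrote 5B at 0x00 = 2c22c0fe60
  after D1: wrote 5B at 0x05 = b9f677cb8e
  after D2: wrote 4B at 0x09 = c9db428c
  after D3: wrote 2B at 0x0e = 22c0
query mem[0x0d]=0xcb, mem[0x0f]=0xc0, mem[0x0c]=0x8c, mem[0x00]=0x2c

MEM[0x0d,0x0f,0x0c,0x00] = cb c0 8c 2c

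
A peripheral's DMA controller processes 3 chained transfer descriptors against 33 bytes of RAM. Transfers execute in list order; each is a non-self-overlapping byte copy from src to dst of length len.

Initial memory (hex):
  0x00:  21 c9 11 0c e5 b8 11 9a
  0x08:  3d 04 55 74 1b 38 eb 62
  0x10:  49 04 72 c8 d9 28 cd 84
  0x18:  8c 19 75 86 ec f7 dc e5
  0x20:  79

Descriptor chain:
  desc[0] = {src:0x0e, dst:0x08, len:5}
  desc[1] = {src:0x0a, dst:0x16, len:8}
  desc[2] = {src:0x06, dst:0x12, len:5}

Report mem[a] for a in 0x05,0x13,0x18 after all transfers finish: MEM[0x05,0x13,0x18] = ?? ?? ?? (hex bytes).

  after D0: wrote 5B at 0x08 = eb62490472
  after D1: wrote 8B at 0x16 = 49047238eb624904
  after D2: wrote 5B at 0x12 = 119aeb6249
query mem[0x05]=0xb8, mem[0x13]=0x9a, mem[0x18]=0x72

MEM[0x05,0x13,0x18] = b8 9a 72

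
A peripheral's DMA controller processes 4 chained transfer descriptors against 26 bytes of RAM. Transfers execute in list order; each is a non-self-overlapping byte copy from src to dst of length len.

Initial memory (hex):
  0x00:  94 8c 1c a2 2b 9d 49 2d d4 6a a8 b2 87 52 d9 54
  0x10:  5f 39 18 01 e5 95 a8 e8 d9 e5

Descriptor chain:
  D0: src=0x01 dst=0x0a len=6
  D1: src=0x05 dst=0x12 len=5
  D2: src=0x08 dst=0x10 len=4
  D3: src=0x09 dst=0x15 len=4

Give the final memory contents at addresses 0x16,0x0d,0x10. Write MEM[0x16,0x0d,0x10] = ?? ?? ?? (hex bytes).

MEM[0x16,0x0d,0x10] = 8c 2b d4

  after D0: wrote 6B at 0x0a = 8c1ca22b9d49
  after D1: wrote 5B at 0x12 = 9d492dd46a
  after D2: wrote 4B at 0x10 = d46a8c1c
  after D3: wrote 4B at 0x15 = 6a8c1ca2
query mem[0x16]=0x8c, mem[0x0d]=0x2b, mem[0x10]=0xd4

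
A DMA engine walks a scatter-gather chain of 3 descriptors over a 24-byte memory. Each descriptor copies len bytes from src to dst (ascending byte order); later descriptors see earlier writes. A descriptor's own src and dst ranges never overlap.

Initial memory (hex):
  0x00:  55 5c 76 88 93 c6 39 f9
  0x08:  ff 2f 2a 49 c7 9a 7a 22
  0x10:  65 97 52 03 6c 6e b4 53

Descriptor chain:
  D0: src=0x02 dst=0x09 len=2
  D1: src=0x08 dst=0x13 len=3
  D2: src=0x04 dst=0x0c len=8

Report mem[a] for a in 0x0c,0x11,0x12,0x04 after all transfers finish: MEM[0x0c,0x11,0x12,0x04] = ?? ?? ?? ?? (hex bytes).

D0: mem[0x09..0x0a] <- [76 88]
D1: mem[0x13..0x15] <- [ff 76 88]
D2: mem[0x0c..0x13] <- [93 c6 39 f9 ff 76 88 49]
query mem[0x0c]=0x93, mem[0x11]=0x76, mem[0x12]=0x88, mem[0x04]=0x93

MEM[0x0c,0x11,0x12,0x04] = 93 76 88 93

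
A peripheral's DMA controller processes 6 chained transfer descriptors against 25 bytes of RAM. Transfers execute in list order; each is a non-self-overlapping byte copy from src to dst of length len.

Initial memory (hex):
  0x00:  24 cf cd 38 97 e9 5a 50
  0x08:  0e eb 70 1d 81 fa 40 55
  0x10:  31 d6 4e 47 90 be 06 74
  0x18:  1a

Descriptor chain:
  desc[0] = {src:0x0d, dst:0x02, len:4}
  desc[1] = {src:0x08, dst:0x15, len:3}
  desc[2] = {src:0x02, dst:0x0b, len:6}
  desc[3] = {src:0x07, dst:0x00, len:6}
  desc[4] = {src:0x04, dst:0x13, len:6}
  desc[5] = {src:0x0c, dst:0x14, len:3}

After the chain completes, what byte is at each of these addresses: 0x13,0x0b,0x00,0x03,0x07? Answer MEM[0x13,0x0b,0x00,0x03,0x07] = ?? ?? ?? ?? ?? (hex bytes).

MEM[0x13,0x0b,0x00,0x03,0x07] = fa fa 50 70 50

D0: mem[0x02..0x05] <- [fa 40 55 31]
D1: mem[0x15..0x17] <- [0e eb 70]
D2: mem[0x0b..0x10] <- [fa 40 55 31 5a 50]
D3: mem[0x00..0x05] <- [50 0e eb 70 fa 40]
D4: mem[0x13..0x18] <- [fa 40 5a 50 0e eb]
D5: mem[0x14..0x16] <- [40 55 31]
query mem[0x13]=0xfa, mem[0x0b]=0xfa, mem[0x00]=0x50, mem[0x03]=0x70, mem[0x07]=0x50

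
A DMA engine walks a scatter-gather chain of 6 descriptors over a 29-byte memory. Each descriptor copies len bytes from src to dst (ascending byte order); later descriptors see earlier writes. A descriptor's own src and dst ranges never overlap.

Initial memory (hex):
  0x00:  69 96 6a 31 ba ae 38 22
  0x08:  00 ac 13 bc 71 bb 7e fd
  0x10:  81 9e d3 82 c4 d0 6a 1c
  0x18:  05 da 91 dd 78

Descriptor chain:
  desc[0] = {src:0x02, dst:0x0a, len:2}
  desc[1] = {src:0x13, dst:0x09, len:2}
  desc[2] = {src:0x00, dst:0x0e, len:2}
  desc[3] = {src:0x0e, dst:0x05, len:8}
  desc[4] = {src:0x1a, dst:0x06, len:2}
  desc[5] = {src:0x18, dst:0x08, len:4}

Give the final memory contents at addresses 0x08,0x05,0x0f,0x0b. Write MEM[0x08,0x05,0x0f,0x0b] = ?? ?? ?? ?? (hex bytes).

MEM[0x08,0x05,0x0f,0x0b] = 05 69 96 dd

  after D0: wrote 2B at 0x0a = 6a31
  after D1: wrote 2B at 0x09 = 82c4
  after D2: wrote 2B at 0x0e = 6996
  after D3: wrote 8B at 0x05 = 6996819ed382c4d0
  after D4: wrote 2B at 0x06 = 91dd
  after D5: wrote 4B at 0x08 = 05da91dd
query mem[0x08]=0x05, mem[0x05]=0x69, mem[0x0f]=0x96, mem[0x0b]=0xdd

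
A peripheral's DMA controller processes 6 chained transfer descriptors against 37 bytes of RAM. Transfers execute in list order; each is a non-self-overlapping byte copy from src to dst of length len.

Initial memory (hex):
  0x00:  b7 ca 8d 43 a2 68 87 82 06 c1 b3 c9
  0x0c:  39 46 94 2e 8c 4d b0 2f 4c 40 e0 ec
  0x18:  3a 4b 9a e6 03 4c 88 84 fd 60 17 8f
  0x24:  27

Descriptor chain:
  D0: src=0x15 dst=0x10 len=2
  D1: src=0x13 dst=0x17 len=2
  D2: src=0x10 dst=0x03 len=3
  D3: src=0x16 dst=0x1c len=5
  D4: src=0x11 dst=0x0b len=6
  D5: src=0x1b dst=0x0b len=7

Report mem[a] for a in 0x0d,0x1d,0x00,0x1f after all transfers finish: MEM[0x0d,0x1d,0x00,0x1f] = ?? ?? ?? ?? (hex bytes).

  after D0: wrote 2B at 0x10 = 40e0
  after D1: wrote 2B at 0x17 = 2f4c
  after D2: wrote 3B at 0x03 = 40e0b0
  after D3: wrote 5B at 0x1c = e02f4c4b9a
  after D4: wrote 6B at 0x0b = e0b02f4c40e0
  after D5: wrote 7B at 0x0b = e6e02f4c4b9a60
query mem[0x0d]=0x2f, mem[0x1d]=0x2f, mem[0x00]=0xb7, mem[0x1f]=0x4b

MEM[0x0d,0x1d,0x00,0x1f] = 2f 2f b7 4b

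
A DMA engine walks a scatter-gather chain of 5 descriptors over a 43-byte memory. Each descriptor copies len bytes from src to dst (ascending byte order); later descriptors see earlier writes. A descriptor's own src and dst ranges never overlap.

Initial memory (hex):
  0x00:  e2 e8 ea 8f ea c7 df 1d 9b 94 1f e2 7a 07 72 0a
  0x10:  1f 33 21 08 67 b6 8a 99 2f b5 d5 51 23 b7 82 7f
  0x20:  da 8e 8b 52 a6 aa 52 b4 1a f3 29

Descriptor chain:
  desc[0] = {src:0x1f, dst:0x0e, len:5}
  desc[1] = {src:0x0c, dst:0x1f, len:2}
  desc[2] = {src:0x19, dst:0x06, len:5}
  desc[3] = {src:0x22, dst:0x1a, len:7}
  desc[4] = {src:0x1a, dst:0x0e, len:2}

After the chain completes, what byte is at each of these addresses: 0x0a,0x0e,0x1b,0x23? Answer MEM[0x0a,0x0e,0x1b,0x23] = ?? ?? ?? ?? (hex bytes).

#0 dst[0x0e+5] := {0x7f,0xda,0x8e,0x8b,0x52}
#1 dst[0x1f+2] := {0x7a,0x07}
#2 dst[0x06+5] := {0xb5,0xd5,0x51,0x23,0xb7}
#3 dst[0x1a+7] := {0x8b,0x52,0xa6,0xaa,0x52,0xb4,0x1a}
#4 dst[0x0e+2] := {0x8b,0x52}
query mem[0x0a]=0xb7, mem[0x0e]=0x8b, mem[0x1b]=0x52, mem[0x23]=0x52

MEM[0x0a,0x0e,0x1b,0x23] = b7 8b 52 52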